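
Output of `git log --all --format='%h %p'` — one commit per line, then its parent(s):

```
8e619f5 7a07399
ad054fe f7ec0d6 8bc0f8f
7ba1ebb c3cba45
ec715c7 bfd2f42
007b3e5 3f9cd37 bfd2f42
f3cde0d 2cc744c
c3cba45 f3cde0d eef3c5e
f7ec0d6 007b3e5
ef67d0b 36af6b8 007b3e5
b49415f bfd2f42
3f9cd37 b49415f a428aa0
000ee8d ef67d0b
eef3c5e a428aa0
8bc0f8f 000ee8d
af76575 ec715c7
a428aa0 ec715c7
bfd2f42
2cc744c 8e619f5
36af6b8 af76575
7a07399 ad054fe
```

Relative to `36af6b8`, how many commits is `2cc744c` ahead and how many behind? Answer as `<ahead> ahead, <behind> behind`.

Reachable from 2cc744c: {000ee8d, 007b3e5, 2cc744c, 36af6b8, 3f9cd37, 7a07399, 8bc0f8f, 8e619f5, a428aa0, ad054fe, af76575, b49415f, bfd2f42, ec715c7, ef67d0b, f7ec0d6}.
Reachable from 36af6b8: {36af6b8, af76575, bfd2f42, ec715c7}.
Only in 2cc744c's history (ahead): {000ee8d, 007b3e5, 2cc744c, 3f9cd37, 7a07399, 8bc0f8f, 8e619f5, a428aa0, ad054fe, b49415f, ef67d0b, f7ec0d6} — 12.
Only in 36af6b8's history (behind): {} — 0.

12 ahead, 0 behind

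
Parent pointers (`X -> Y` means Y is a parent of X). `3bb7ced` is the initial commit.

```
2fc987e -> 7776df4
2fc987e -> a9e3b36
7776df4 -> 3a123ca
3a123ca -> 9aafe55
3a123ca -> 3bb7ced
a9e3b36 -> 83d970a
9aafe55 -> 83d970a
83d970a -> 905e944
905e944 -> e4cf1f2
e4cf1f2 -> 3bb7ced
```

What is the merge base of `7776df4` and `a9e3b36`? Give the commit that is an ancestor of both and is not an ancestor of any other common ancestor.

83d970a

Ancestors of 7776df4: {3a123ca, 3bb7ced, 7776df4, 83d970a, 905e944, 9aafe55, e4cf1f2}.
Ancestors of a9e3b36: {3bb7ced, 83d970a, 905e944, a9e3b36, e4cf1f2}.
Common ancestors: {3bb7ced, 83d970a, 905e944, e4cf1f2}.
Among these, 83d970a is not an ancestor of any other common ancestor — it is the merge base.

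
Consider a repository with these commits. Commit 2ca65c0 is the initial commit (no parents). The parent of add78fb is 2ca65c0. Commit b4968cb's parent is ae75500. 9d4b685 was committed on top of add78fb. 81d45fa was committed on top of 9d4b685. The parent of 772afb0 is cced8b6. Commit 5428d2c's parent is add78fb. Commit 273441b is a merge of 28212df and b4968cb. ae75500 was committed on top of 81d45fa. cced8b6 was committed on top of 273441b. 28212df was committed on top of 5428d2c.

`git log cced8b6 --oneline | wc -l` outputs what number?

Walking parent pointers from cced8b6: reachable set = {273441b, 28212df, 2ca65c0, 5428d2c, 81d45fa, 9d4b685, add78fb, ae75500, b4968cb, cced8b6}.
That is 10 commits.

10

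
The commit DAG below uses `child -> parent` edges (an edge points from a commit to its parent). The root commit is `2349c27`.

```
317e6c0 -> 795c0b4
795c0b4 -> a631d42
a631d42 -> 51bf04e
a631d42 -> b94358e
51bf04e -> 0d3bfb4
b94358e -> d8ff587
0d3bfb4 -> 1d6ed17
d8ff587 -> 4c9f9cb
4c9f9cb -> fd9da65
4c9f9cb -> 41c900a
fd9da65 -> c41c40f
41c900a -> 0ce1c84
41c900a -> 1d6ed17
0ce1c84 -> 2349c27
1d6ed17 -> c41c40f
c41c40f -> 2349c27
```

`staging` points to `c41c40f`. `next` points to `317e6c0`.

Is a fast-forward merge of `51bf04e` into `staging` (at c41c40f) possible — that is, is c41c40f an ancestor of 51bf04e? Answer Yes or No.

A fast-forward from c41c40f to 51bf04e is possible iff c41c40f is an ancestor of 51bf04e.
Ancestors of 51bf04e: {0d3bfb4, 1d6ed17, 2349c27, 51bf04e, c41c40f}.
c41c40f is among them, so fast-forward is possible.

Yes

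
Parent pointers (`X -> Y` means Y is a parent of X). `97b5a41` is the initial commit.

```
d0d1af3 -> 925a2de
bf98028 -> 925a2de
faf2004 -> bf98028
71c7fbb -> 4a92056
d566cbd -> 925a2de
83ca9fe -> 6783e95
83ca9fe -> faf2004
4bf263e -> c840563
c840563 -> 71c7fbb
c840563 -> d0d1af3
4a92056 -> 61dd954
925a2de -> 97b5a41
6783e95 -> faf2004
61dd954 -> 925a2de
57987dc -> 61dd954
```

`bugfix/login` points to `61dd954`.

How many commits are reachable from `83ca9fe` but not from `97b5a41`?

Reachable from 83ca9fe: {6783e95, 83ca9fe, 925a2de, 97b5a41, bf98028, faf2004}.
Reachable from 97b5a41: {97b5a41}.
In 83ca9fe's history but not 97b5a41's: {6783e95, 83ca9fe, 925a2de, bf98028, faf2004} — 5 commits.

5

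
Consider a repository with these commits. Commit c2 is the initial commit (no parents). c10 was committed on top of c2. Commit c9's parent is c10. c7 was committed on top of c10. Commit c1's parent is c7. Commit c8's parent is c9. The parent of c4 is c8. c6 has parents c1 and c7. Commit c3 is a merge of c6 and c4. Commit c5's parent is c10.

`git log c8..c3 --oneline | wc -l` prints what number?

Reachable from c3: {c1, c10, c2, c3, c4, c6, c7, c8, c9}.
Reachable from c8: {c10, c2, c8, c9}.
In c3's history but not c8's: {c1, c3, c4, c6, c7} — 5 commits.

5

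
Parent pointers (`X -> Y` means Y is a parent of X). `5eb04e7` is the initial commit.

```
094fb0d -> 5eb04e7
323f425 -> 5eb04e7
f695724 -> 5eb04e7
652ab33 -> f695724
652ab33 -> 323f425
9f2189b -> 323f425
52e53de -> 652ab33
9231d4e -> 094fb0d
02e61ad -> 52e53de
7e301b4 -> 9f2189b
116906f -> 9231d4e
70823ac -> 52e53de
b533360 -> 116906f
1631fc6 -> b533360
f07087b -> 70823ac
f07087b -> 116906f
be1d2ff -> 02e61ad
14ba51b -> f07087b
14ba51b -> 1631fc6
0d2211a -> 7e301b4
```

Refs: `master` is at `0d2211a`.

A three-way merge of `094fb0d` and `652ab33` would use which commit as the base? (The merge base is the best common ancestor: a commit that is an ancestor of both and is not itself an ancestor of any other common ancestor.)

5eb04e7

Ancestors of 094fb0d: {094fb0d, 5eb04e7}.
Ancestors of 652ab33: {323f425, 5eb04e7, 652ab33, f695724}.
Common ancestors: {5eb04e7}.
The only common ancestor is 5eb04e7, so it is the merge base.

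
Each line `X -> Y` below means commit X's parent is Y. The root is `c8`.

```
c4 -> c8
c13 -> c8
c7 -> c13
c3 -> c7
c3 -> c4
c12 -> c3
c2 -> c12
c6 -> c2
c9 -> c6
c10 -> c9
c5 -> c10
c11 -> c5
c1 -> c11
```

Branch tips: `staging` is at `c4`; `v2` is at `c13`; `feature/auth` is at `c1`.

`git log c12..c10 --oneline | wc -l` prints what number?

Reachable from c10: {c10, c12, c13, c2, c3, c4, c6, c7, c8, c9}.
Reachable from c12: {c12, c13, c3, c4, c7, c8}.
In c10's history but not c12's: {c10, c2, c6, c9} — 4 commits.

4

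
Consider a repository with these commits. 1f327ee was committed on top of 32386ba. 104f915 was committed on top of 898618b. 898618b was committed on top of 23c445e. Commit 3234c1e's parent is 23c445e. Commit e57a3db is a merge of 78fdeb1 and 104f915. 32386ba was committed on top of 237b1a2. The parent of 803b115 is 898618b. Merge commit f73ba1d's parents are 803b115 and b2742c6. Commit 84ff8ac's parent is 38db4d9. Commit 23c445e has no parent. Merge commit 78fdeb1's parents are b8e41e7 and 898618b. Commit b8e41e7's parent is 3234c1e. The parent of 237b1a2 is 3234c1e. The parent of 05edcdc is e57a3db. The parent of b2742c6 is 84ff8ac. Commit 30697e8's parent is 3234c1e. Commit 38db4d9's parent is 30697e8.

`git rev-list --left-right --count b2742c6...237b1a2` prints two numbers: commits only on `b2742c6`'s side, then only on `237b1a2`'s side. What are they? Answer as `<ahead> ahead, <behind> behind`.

4 ahead, 1 behind

Reachable from b2742c6: {23c445e, 30697e8, 3234c1e, 38db4d9, 84ff8ac, b2742c6}.
Reachable from 237b1a2: {237b1a2, 23c445e, 3234c1e}.
Only in b2742c6's history (ahead): {30697e8, 38db4d9, 84ff8ac, b2742c6} — 4.
Only in 237b1a2's history (behind): {237b1a2} — 1.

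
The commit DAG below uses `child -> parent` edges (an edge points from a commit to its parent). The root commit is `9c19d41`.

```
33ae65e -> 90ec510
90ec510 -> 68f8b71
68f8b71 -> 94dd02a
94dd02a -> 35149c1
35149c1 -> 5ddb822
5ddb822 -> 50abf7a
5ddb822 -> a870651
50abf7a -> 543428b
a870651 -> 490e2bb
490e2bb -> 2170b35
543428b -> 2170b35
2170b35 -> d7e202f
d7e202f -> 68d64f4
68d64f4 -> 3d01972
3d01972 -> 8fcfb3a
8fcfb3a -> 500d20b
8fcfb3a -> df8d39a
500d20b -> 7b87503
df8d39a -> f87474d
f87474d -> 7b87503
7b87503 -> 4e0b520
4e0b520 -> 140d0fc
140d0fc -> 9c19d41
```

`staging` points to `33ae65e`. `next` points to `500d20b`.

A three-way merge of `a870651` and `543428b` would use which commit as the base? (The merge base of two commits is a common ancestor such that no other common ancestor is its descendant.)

2170b35

Ancestors of a870651: {140d0fc, 2170b35, 3d01972, 490e2bb, 4e0b520, 500d20b, 68d64f4, 7b87503, 8fcfb3a, 9c19d41, a870651, d7e202f, df8d39a, f87474d}.
Ancestors of 543428b: {140d0fc, 2170b35, 3d01972, 4e0b520, 500d20b, 543428b, 68d64f4, 7b87503, 8fcfb3a, 9c19d41, d7e202f, df8d39a, f87474d}.
Common ancestors: {140d0fc, 2170b35, 3d01972, 4e0b520, 500d20b, 68d64f4, 7b87503, 8fcfb3a, 9c19d41, d7e202f, df8d39a, f87474d}.
Among these, 2170b35 is not an ancestor of any other common ancestor — it is the merge base.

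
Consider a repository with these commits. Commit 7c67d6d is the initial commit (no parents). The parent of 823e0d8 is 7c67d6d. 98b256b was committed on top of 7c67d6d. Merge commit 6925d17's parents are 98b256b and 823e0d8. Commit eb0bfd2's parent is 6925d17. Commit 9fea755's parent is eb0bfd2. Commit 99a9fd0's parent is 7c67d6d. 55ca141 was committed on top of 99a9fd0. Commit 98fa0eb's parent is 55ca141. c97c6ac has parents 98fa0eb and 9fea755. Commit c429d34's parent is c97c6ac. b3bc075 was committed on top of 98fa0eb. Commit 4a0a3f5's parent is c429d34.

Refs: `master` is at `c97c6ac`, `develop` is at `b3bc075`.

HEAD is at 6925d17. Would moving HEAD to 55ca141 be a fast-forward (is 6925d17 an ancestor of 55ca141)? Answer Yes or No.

No

A fast-forward from 6925d17 to 55ca141 is possible iff 6925d17 is an ancestor of 55ca141.
Ancestors of 55ca141: {55ca141, 7c67d6d, 99a9fd0}.
6925d17 is not among them, so fast-forward is not possible.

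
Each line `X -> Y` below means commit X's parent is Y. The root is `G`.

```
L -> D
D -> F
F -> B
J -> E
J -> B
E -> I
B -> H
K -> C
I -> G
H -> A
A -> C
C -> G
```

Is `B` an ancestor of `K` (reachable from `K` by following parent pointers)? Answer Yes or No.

Ancestors of K: {C, G, K}.
B is not in that set, so it is not an ancestor of K.

No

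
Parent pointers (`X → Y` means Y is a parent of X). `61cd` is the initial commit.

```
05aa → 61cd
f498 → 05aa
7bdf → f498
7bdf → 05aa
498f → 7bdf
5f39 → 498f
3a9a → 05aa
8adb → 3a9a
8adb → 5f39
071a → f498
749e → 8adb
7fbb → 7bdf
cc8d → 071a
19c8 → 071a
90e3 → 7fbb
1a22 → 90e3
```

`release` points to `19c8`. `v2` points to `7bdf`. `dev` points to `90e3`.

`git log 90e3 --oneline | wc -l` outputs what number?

Walking parent pointers from 90e3: reachable set = {05aa, 61cd, 7bdf, 7fbb, 90e3, f498}.
That is 6 commits.

6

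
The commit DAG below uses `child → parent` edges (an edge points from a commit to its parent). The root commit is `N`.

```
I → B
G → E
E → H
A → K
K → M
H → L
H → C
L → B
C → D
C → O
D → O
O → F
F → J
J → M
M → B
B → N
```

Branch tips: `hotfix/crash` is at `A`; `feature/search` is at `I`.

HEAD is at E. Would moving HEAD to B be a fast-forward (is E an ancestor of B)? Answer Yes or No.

A fast-forward from E to B is possible iff E is an ancestor of B.
Ancestors of B: {B, N}.
E is not among them, so fast-forward is not possible.

No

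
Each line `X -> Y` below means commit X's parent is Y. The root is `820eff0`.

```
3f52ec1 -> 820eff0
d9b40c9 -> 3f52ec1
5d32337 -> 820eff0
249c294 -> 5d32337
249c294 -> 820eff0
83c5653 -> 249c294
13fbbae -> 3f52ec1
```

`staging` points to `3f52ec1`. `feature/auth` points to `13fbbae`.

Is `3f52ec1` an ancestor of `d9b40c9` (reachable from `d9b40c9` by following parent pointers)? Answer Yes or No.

Yes

Ancestors of d9b40c9 (commits reachable by following parents): {3f52ec1, 820eff0, d9b40c9}.
3f52ec1 is in that set, so it is an ancestor of d9b40c9.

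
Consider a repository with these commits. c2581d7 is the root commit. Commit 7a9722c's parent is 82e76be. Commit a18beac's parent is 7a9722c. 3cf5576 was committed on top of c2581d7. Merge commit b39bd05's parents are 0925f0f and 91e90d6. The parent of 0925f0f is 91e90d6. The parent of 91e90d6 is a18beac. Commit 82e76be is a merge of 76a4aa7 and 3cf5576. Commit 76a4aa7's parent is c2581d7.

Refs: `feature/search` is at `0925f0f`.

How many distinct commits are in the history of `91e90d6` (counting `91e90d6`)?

Walking parent pointers from 91e90d6: reachable set = {3cf5576, 76a4aa7, 7a9722c, 82e76be, 91e90d6, a18beac, c2581d7}.
That is 7 commits.

7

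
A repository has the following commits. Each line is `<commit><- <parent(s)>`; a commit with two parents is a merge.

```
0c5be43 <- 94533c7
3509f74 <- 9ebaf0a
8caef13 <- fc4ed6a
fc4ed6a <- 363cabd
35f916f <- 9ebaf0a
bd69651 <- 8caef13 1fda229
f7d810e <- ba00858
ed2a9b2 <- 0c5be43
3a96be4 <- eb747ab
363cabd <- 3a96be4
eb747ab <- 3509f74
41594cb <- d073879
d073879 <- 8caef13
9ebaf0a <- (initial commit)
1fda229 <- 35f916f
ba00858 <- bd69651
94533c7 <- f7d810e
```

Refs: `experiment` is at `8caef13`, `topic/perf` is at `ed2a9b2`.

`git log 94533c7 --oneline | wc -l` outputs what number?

13

Walking parent pointers from 94533c7: reachable set = {1fda229, 3509f74, 35f916f, 363cabd, 3a96be4, 8caef13, 94533c7, 9ebaf0a, ba00858, bd69651, eb747ab, f7d810e, fc4ed6a}.
That is 13 commits.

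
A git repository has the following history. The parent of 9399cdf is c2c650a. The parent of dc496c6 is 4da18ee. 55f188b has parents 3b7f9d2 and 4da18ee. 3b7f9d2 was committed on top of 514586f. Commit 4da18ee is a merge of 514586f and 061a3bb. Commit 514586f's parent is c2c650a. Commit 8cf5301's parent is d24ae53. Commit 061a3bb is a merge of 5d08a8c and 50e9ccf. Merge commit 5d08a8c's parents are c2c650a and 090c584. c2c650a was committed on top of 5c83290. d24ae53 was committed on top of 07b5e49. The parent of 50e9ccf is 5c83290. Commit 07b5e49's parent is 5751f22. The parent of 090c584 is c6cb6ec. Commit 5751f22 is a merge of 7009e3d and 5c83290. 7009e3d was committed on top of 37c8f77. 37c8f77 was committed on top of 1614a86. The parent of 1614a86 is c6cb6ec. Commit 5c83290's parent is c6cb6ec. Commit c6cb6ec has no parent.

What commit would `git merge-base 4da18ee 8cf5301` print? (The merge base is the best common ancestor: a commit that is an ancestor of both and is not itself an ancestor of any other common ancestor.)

5c83290

Ancestors of 4da18ee: {061a3bb, 090c584, 4da18ee, 50e9ccf, 514586f, 5c83290, 5d08a8c, c2c650a, c6cb6ec}.
Ancestors of 8cf5301: {07b5e49, 1614a86, 37c8f77, 5751f22, 5c83290, 7009e3d, 8cf5301, c6cb6ec, d24ae53}.
Common ancestors: {5c83290, c6cb6ec}.
Among these, 5c83290 is not an ancestor of any other common ancestor — it is the merge base.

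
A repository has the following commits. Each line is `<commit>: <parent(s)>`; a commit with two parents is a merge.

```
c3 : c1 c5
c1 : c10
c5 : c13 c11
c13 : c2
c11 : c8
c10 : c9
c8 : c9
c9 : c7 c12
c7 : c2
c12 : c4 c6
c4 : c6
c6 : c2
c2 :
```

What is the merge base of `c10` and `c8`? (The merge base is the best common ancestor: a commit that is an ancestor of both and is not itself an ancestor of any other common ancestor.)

Ancestors of c10: {c10, c12, c2, c4, c6, c7, c9}.
Ancestors of c8: {c12, c2, c4, c6, c7, c8, c9}.
Common ancestors: {c12, c2, c4, c6, c7, c9}.
Among these, c9 is not an ancestor of any other common ancestor — it is the merge base.

c9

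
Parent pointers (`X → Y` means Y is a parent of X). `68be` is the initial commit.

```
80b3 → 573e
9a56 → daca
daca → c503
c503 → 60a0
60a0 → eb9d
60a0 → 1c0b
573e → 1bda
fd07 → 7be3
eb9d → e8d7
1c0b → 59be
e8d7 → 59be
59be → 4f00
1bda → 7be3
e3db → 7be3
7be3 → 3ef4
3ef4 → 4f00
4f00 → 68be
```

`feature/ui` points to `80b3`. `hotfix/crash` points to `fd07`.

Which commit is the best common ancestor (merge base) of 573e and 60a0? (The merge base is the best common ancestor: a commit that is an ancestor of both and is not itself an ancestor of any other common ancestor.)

4f00

Ancestors of 573e: {1bda, 3ef4, 4f00, 573e, 68be, 7be3}.
Ancestors of 60a0: {1c0b, 4f00, 59be, 60a0, 68be, e8d7, eb9d}.
Common ancestors: {4f00, 68be}.
Among these, 4f00 is not an ancestor of any other common ancestor — it is the merge base.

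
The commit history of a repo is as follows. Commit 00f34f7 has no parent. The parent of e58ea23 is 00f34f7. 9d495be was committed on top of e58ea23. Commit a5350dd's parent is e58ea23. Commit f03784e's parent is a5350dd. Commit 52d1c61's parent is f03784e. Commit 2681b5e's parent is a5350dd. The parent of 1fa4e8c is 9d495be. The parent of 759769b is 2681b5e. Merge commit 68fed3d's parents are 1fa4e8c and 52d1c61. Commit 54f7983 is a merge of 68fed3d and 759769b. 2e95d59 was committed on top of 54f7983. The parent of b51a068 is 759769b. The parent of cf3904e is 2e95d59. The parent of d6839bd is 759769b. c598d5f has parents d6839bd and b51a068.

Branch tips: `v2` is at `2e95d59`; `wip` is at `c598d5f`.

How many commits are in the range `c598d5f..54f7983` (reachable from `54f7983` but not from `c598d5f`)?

Reachable from 54f7983: {00f34f7, 1fa4e8c, 2681b5e, 52d1c61, 54f7983, 68fed3d, 759769b, 9d495be, a5350dd, e58ea23, f03784e}.
Reachable from c598d5f: {00f34f7, 2681b5e, 759769b, a5350dd, b51a068, c598d5f, d6839bd, e58ea23}.
In 54f7983's history but not c598d5f's: {1fa4e8c, 52d1c61, 54f7983, 68fed3d, 9d495be, f03784e} — 6 commits.

6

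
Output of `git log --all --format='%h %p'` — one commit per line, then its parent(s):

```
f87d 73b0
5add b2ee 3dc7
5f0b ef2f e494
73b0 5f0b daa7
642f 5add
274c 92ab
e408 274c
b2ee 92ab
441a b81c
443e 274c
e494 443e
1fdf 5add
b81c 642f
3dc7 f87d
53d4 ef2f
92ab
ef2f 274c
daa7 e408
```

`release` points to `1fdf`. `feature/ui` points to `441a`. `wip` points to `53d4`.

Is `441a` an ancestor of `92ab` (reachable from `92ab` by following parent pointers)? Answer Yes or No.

No

Ancestors of 92ab: {92ab}.
441a is not in that set, so it is not an ancestor of 92ab.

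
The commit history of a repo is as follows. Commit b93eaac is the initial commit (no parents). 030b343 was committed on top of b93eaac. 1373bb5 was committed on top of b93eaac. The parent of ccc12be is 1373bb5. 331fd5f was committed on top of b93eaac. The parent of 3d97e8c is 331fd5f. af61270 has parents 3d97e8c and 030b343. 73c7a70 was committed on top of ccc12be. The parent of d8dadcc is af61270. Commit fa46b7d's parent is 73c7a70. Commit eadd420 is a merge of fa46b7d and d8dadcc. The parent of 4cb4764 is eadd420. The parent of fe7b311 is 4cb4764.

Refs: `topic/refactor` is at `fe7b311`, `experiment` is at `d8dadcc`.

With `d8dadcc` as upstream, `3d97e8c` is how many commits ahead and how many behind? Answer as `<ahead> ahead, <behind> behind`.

0 ahead, 3 behind

Reachable from 3d97e8c: {331fd5f, 3d97e8c, b93eaac}.
Reachable from d8dadcc: {030b343, 331fd5f, 3d97e8c, af61270, b93eaac, d8dadcc}.
Only in 3d97e8c's history (ahead): {} — 0.
Only in d8dadcc's history (behind): {030b343, af61270, d8dadcc} — 3.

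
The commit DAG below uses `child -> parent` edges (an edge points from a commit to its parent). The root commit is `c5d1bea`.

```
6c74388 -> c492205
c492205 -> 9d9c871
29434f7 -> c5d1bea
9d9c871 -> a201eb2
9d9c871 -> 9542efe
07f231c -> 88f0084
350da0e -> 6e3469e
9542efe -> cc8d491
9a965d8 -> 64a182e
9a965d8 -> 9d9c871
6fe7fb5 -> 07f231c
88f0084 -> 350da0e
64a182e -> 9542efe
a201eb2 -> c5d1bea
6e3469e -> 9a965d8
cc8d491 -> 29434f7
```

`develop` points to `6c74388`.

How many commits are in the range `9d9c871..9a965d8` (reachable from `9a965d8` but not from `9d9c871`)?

2

Reachable from 9a965d8: {29434f7, 64a182e, 9542efe, 9a965d8, 9d9c871, a201eb2, c5d1bea, cc8d491}.
Reachable from 9d9c871: {29434f7, 9542efe, 9d9c871, a201eb2, c5d1bea, cc8d491}.
In 9a965d8's history but not 9d9c871's: {64a182e, 9a965d8} — 2 commits.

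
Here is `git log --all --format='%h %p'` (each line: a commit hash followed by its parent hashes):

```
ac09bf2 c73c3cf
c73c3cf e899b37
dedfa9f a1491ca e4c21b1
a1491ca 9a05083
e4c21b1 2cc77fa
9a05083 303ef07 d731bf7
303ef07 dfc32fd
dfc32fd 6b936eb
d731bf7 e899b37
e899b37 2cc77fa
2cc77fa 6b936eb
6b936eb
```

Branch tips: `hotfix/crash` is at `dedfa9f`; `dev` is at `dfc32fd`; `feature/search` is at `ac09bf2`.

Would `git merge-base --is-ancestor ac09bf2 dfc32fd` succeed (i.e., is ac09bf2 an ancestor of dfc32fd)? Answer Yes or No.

Ancestors of dfc32fd: {6b936eb, dfc32fd}.
ac09bf2 is not in that set, so it is not an ancestor of dfc32fd.

No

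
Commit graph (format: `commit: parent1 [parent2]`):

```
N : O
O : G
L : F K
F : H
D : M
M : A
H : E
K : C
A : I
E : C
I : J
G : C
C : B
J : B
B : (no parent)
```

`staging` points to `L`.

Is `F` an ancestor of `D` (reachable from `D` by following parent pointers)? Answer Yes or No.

No

Ancestors of D: {A, B, D, I, J, M}.
F is not in that set, so it is not an ancestor of D.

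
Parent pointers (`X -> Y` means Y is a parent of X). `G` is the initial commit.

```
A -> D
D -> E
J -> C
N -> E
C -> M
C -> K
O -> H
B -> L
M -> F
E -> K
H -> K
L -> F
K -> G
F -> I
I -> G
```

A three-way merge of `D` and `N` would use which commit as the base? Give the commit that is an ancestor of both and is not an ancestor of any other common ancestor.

Ancestors of D: {D, E, G, K}.
Ancestors of N: {E, G, K, N}.
Common ancestors: {E, G, K}.
Among these, E is not an ancestor of any other common ancestor — it is the merge base.

E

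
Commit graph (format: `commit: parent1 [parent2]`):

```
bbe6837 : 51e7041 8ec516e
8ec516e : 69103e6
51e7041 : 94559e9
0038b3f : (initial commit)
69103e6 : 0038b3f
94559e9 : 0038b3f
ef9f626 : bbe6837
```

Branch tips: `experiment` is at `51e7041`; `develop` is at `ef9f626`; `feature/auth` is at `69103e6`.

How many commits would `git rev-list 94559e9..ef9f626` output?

Reachable from ef9f626: {0038b3f, 51e7041, 69103e6, 8ec516e, 94559e9, bbe6837, ef9f626}.
Reachable from 94559e9: {0038b3f, 94559e9}.
In ef9f626's history but not 94559e9's: {51e7041, 69103e6, 8ec516e, bbe6837, ef9f626} — 5 commits.

5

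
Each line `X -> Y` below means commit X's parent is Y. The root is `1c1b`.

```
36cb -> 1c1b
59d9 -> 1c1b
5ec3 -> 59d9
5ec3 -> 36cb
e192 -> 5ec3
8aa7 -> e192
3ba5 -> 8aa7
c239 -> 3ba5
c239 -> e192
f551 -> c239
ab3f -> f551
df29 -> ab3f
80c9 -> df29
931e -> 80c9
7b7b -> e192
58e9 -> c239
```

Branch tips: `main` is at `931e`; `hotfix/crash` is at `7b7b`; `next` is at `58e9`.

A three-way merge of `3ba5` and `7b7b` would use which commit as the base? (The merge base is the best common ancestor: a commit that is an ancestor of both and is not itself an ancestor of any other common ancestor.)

e192

Ancestors of 3ba5: {1c1b, 36cb, 3ba5, 59d9, 5ec3, 8aa7, e192}.
Ancestors of 7b7b: {1c1b, 36cb, 59d9, 5ec3, 7b7b, e192}.
Common ancestors: {1c1b, 36cb, 59d9, 5ec3, e192}.
Among these, e192 is not an ancestor of any other common ancestor — it is the merge base.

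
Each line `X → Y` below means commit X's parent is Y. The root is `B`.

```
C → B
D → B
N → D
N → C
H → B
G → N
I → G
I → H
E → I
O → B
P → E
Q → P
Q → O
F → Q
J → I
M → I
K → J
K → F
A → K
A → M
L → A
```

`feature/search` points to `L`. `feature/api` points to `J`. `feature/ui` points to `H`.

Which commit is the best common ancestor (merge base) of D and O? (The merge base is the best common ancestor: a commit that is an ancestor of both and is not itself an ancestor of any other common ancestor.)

B

Ancestors of D: {B, D}.
Ancestors of O: {B, O}.
Common ancestors: {B}.
The only common ancestor is B, so it is the merge base.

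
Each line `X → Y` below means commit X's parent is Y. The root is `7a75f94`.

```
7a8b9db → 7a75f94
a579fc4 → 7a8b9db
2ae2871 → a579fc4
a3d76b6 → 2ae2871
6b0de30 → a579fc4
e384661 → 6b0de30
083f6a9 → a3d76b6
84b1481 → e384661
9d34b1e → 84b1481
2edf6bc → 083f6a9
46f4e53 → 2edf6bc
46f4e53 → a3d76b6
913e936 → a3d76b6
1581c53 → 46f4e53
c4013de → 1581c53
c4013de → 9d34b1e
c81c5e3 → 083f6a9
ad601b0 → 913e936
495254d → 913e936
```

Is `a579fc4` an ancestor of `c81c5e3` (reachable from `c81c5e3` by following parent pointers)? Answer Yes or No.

Yes

Ancestors of c81c5e3 (commits reachable by following parents): {083f6a9, 2ae2871, 7a75f94, 7a8b9db, a3d76b6, a579fc4, c81c5e3}.
a579fc4 is in that set, so it is an ancestor of c81c5e3.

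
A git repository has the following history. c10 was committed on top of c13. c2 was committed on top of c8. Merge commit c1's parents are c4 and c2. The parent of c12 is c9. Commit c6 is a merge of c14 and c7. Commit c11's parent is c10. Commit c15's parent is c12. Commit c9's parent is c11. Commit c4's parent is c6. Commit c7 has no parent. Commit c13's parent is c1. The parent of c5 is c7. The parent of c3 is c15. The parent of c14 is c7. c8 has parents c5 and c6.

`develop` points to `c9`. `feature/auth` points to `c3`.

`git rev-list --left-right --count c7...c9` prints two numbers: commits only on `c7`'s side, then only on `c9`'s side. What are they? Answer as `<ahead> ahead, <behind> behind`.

Reachable from c7: {c7}.
Reachable from c9: {c1, c10, c11, c13, c14, c2, c4, c5, c6, c7, c8, c9}.
Only in c7's history (ahead): {} — 0.
Only in c9's history (behind): {c1, c10, c11, c13, c14, c2, c4, c5, c6, c8, c9} — 11.

0 ahead, 11 behind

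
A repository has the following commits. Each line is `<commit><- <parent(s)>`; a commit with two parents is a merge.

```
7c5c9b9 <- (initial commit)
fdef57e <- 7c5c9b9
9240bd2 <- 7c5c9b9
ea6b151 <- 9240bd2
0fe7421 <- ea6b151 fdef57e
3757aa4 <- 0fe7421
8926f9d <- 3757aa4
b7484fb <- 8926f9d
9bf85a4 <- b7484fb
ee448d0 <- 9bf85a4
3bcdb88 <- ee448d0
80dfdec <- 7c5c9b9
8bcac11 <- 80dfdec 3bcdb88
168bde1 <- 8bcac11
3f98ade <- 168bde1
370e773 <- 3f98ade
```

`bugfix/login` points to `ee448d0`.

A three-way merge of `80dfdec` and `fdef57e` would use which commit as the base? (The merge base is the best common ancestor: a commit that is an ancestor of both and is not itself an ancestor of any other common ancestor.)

7c5c9b9

Ancestors of 80dfdec: {7c5c9b9, 80dfdec}.
Ancestors of fdef57e: {7c5c9b9, fdef57e}.
Common ancestors: {7c5c9b9}.
The only common ancestor is 7c5c9b9, so it is the merge base.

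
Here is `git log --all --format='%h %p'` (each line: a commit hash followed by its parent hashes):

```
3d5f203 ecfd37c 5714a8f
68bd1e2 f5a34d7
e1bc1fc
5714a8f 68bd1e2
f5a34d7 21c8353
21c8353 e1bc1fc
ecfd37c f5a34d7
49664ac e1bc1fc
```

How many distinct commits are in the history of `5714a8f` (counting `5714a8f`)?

Walking parent pointers from 5714a8f: reachable set = {21c8353, 5714a8f, 68bd1e2, e1bc1fc, f5a34d7}.
That is 5 commits.

5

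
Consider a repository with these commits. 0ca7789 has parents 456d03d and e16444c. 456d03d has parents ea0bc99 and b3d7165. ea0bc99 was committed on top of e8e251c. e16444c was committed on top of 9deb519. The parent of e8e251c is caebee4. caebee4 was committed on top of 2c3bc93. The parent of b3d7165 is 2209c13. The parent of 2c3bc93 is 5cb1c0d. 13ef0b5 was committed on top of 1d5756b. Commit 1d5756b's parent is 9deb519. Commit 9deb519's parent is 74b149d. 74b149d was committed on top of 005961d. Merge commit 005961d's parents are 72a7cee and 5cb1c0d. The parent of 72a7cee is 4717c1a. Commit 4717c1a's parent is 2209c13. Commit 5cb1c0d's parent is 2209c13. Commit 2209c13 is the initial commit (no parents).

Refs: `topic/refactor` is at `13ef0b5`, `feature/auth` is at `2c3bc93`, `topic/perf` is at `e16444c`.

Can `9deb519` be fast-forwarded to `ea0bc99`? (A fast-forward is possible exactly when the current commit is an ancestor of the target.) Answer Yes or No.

A fast-forward from 9deb519 to ea0bc99 is possible iff 9deb519 is an ancestor of ea0bc99.
Ancestors of ea0bc99: {2209c13, 2c3bc93, 5cb1c0d, caebee4, e8e251c, ea0bc99}.
9deb519 is not among them, so fast-forward is not possible.

No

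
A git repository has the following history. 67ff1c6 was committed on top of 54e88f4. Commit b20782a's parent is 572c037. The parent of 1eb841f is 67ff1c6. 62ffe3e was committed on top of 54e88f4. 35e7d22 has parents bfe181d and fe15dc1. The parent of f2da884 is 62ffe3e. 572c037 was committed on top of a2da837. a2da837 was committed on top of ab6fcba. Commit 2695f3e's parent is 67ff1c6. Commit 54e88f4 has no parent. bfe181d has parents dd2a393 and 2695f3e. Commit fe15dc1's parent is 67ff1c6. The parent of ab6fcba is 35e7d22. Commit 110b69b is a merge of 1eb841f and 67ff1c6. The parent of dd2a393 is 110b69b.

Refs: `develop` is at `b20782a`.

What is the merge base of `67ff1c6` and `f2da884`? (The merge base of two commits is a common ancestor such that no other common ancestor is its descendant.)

Ancestors of 67ff1c6: {54e88f4, 67ff1c6}.
Ancestors of f2da884: {54e88f4, 62ffe3e, f2da884}.
Common ancestors: {54e88f4}.
The only common ancestor is 54e88f4, so it is the merge base.

54e88f4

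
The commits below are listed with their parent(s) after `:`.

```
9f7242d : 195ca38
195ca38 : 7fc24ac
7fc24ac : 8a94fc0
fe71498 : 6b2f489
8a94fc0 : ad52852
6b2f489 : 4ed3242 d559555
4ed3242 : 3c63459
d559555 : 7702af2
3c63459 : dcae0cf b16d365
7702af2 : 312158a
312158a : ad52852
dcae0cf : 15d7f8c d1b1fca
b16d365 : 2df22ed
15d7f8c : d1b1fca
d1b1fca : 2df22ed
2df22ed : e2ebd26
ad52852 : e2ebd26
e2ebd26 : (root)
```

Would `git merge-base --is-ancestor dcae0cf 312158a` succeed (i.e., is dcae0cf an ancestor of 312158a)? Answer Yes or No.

Ancestors of 312158a: {312158a, ad52852, e2ebd26}.
dcae0cf is not in that set, so it is not an ancestor of 312158a.

No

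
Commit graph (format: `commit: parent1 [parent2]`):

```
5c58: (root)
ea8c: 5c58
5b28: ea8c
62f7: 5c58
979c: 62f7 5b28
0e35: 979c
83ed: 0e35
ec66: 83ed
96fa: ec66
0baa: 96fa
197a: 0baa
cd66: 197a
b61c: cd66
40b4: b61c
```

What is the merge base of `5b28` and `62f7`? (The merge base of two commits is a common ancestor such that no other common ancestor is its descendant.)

Ancestors of 5b28: {5b28, 5c58, ea8c}.
Ancestors of 62f7: {5c58, 62f7}.
Common ancestors: {5c58}.
The only common ancestor is 5c58, so it is the merge base.

5c58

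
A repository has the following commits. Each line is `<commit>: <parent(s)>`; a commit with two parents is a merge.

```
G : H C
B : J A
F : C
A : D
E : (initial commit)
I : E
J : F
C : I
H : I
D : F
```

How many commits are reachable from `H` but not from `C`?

1

Reachable from H: {E, H, I}.
Reachable from C: {C, E, I}.
In H's history but not C's: {H} — 1 commit.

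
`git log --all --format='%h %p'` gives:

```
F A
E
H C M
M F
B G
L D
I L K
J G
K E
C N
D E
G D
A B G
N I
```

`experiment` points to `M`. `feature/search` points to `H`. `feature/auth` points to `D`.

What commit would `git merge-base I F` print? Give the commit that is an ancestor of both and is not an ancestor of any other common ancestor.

Ancestors of I: {D, E, I, K, L}.
Ancestors of F: {A, B, D, E, F, G}.
Common ancestors: {D, E}.
Among these, D is not an ancestor of any other common ancestor — it is the merge base.

D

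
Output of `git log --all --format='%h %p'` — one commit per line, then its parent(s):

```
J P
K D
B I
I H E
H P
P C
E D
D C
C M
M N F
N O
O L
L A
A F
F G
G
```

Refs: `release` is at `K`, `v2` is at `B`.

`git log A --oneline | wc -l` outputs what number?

3

Walking parent pointers from A: reachable set = {A, F, G}.
That is 3 commits.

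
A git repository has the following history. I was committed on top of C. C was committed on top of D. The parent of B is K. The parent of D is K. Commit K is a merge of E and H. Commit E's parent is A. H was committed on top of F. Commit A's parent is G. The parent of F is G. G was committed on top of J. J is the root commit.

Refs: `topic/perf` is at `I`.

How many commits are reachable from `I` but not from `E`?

Reachable from I: {A, C, D, E, F, G, H, I, J, K}.
Reachable from E: {A, E, G, J}.
In I's history but not E's: {C, D, F, H, I, K} — 6 commits.

6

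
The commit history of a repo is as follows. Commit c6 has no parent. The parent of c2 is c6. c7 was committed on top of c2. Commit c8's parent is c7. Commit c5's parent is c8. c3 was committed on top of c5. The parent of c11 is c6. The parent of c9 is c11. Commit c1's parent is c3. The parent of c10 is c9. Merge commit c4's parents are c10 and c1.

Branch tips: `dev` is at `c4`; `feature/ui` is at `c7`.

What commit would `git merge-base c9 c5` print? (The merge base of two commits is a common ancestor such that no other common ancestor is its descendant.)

Ancestors of c9: {c11, c6, c9}.
Ancestors of c5: {c2, c5, c6, c7, c8}.
Common ancestors: {c6}.
The only common ancestor is c6, so it is the merge base.

c6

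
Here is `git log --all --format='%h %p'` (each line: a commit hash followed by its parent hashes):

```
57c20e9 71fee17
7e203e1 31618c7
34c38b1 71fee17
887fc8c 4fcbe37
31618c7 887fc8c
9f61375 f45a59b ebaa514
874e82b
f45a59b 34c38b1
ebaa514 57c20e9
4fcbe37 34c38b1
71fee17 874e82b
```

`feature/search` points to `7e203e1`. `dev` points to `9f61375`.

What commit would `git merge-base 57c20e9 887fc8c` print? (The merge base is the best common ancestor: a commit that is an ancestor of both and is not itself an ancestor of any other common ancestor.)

Ancestors of 57c20e9: {57c20e9, 71fee17, 874e82b}.
Ancestors of 887fc8c: {34c38b1, 4fcbe37, 71fee17, 874e82b, 887fc8c}.
Common ancestors: {71fee17, 874e82b}.
Among these, 71fee17 is not an ancestor of any other common ancestor — it is the merge base.

71fee17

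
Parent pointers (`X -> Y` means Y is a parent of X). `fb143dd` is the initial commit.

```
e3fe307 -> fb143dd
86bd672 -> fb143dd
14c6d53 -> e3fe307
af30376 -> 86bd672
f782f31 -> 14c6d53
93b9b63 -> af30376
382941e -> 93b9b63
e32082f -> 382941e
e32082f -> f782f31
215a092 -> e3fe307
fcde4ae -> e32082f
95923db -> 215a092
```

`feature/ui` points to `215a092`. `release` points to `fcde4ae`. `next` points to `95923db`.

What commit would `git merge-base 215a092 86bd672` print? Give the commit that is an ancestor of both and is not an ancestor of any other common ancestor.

fb143dd

Ancestors of 215a092: {215a092, e3fe307, fb143dd}.
Ancestors of 86bd672: {86bd672, fb143dd}.
Common ancestors: {fb143dd}.
The only common ancestor is fb143dd, so it is the merge base.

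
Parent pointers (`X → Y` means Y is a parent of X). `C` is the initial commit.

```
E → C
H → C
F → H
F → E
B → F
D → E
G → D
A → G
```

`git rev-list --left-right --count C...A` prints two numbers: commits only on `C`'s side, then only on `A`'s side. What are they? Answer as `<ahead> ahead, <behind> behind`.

Reachable from C: {C}.
Reachable from A: {A, C, D, E, G}.
Only in C's history (ahead): {} — 0.
Only in A's history (behind): {A, D, E, G} — 4.

0 ahead, 4 behind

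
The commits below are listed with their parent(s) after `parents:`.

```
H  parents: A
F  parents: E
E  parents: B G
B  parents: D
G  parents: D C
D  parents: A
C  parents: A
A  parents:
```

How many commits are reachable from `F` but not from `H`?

6

Reachable from F: {A, B, C, D, E, F, G}.
Reachable from H: {A, H}.
In F's history but not H's: {B, C, D, E, F, G} — 6 commits.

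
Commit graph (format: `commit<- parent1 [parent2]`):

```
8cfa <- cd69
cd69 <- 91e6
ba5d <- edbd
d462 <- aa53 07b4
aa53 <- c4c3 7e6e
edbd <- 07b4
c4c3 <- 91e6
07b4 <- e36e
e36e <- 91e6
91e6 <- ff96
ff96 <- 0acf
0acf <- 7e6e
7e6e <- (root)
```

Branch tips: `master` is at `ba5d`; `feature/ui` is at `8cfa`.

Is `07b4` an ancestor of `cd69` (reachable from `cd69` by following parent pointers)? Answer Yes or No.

No

Ancestors of cd69: {0acf, 7e6e, 91e6, cd69, ff96}.
07b4 is not in that set, so it is not an ancestor of cd69.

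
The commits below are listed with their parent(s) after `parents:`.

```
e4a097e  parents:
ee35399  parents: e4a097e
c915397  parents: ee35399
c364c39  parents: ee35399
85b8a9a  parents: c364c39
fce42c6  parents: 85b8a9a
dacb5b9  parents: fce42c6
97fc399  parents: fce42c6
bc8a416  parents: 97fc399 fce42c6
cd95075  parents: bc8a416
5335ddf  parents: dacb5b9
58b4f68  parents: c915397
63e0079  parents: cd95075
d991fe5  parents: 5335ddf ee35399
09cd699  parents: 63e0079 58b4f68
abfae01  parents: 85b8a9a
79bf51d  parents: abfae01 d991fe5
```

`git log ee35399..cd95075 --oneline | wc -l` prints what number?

Reachable from cd95075: {85b8a9a, 97fc399, bc8a416, c364c39, cd95075, e4a097e, ee35399, fce42c6}.
Reachable from ee35399: {e4a097e, ee35399}.
In cd95075's history but not ee35399's: {85b8a9a, 97fc399, bc8a416, c364c39, cd95075, fce42c6} — 6 commits.

6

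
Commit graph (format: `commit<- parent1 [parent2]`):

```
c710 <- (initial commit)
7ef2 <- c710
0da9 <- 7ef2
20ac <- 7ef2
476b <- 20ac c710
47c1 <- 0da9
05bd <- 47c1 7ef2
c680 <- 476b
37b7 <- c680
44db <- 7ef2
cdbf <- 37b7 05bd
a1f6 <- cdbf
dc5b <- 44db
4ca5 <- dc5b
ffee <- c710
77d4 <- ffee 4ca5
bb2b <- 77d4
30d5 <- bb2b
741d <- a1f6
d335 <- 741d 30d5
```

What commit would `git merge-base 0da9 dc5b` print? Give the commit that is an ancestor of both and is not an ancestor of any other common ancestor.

7ef2

Ancestors of 0da9: {0da9, 7ef2, c710}.
Ancestors of dc5b: {44db, 7ef2, c710, dc5b}.
Common ancestors: {7ef2, c710}.
Among these, 7ef2 is not an ancestor of any other common ancestor — it is the merge base.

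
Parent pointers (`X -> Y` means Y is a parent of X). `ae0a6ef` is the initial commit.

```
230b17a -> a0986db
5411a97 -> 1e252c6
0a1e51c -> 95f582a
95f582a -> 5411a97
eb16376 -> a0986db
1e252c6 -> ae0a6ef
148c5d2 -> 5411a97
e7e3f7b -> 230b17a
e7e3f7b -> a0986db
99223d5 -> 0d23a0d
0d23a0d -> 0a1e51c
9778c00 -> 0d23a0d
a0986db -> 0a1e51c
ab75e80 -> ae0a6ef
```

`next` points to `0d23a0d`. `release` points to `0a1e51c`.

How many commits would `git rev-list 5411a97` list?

3

Walking parent pointers from 5411a97: reachable set = {1e252c6, 5411a97, ae0a6ef}.
That is 3 commits.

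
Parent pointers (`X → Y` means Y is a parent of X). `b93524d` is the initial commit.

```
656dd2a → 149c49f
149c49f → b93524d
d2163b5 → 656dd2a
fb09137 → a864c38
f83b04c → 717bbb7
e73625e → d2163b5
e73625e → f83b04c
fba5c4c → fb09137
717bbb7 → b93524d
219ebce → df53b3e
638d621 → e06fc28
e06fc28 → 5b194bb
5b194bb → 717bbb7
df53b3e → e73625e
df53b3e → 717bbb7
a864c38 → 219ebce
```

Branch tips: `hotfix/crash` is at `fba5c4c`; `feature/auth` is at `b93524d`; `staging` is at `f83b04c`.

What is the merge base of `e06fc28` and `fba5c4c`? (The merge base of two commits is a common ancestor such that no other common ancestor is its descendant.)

Ancestors of e06fc28: {5b194bb, 717bbb7, b93524d, e06fc28}.
Ancestors of fba5c4c: {149c49f, 219ebce, 656dd2a, 717bbb7, a864c38, b93524d, d2163b5, df53b3e, e73625e, f83b04c, fb09137, fba5c4c}.
Common ancestors: {717bbb7, b93524d}.
Among these, 717bbb7 is not an ancestor of any other common ancestor — it is the merge base.

717bbb7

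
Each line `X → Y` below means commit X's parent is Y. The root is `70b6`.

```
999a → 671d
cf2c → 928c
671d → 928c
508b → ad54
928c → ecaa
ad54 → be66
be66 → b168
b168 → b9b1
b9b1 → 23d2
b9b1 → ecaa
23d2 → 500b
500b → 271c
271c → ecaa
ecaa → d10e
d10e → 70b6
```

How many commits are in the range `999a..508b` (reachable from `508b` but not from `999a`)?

8

Reachable from 508b: {23d2, 271c, 500b, 508b, 70b6, ad54, b168, b9b1, be66, d10e, ecaa}.
Reachable from 999a: {671d, 70b6, 928c, 999a, d10e, ecaa}.
In 508b's history but not 999a's: {23d2, 271c, 500b, 508b, ad54, b168, b9b1, be66} — 8 commits.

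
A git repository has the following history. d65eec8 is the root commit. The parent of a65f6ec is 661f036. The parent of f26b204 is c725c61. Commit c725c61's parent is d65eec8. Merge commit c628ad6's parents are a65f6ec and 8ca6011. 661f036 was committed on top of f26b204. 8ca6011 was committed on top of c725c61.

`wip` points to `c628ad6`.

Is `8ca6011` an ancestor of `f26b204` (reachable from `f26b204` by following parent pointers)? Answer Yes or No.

Ancestors of f26b204: {c725c61, d65eec8, f26b204}.
8ca6011 is not in that set, so it is not an ancestor of f26b204.

No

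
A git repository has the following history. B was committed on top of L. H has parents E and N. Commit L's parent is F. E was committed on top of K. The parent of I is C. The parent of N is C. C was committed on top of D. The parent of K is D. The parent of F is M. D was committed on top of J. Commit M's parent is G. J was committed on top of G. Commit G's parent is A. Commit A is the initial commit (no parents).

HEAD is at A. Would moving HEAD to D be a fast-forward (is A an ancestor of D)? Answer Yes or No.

A fast-forward from A to D is possible iff A is an ancestor of D.
Ancestors of D: {A, D, G, J}.
A is among them, so fast-forward is possible.

Yes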